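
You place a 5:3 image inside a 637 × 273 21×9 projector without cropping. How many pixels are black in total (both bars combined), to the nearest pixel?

Since 1.667 < 2.333, the image is height-limited.
The image is 273 × 5/3 ≈ 455.0000 px wide.
Black = 637 − 455.0000 = 182.0000 px.
Across the 273-px span: 182.0000 × 273 ≈ 49686 px.

49686 pixels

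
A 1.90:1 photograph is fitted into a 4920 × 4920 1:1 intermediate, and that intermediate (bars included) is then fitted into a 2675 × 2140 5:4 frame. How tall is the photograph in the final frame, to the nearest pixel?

1.90:1 in 4920×4920: fills the width, so the photograph is 4920.00 × 2589.47.
1:1 in 2675×2140: fills the height, so the intermediate becomes 2140.00 × 2140.00 — a scale of ×0.4350.
Applying the same ×0.4350: 2589.47 → 1126.32.

1126 px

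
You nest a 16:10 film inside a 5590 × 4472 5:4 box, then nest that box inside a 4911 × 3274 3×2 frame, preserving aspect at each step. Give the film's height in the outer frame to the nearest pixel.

2558 px

16:10 in 5590×4472: fills the width, so the film is 5590.00 × 3493.75.
5:4 in 4911×3274: fills the height, so the intermediate becomes 4092.50 × 3274.00 — a scale of ×0.7321.
So the film's height is 3493.75 × 0.7321 ≈ 2557.81.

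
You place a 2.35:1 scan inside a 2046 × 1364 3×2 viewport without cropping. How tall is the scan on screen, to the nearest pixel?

871 px

2.35:1 (2.350) > 3×2 (1.500), so the scan fills the width.
That makes the image 870.64 px tall (2046 / 2.350).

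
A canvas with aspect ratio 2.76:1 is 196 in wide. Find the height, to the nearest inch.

71 in

196 / 2.760 = 71.01.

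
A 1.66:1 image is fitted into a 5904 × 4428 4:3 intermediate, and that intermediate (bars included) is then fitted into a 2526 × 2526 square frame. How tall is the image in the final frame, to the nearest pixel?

1522 px

First fit — 1.66:1 into 5904×4428 spans the width: 5904.00 × 3556.63.
Second fit — the 4:3 canvas into 2526×2526 spans the width: 2526.00 × 1894.50 (×0.4278 from 5904×4428).
So the image's height is 3556.63 × 0.4278 ≈ 1521.69.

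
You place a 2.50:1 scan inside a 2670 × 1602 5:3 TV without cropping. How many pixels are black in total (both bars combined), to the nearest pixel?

2.50:1 (2.500) > 5:3 (1.667), so the scan fills the width.
The scan is 2670 / 2.500 ≈ 1068.0000 px tall.
Black = 1602 − 1068.0000 = 534.0000 px.
That's 534.0000 × 2670 ≈ 1425780 black pixels.

1425780 pixels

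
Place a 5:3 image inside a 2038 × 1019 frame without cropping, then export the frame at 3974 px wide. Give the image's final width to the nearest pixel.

At 2038×1019 the image is height-limited, so width = 1019 × 5/3 ≈ 1698.33 px.
Resizing to 3974 px wide multiplies everything by 1.9500: 1698.33 → 3311.67 px.

3312 px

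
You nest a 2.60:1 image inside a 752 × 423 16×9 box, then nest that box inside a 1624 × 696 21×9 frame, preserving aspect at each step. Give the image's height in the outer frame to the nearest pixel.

2.60:1 in 752×423: fills the width, so the image is 752.00 × 289.23.
Second fit — the 16×9 canvas into 1624×696 spans the height: 1237.33 × 696.00 (×1.6454 from 752×423).
Applying the same ×1.6454: 289.23 → 475.90.

476 px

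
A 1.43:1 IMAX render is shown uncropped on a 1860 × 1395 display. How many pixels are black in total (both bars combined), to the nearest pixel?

175399 pixels

Since 1.430 > 1.333, the render is width-limited.
That makes the image 1300.6993 px tall (1860 / 1.430).
Black = 1395 − 1300.6993 = 94.3007 px.
Bar area = 94.3007 × 1860 ≈ 175399 px.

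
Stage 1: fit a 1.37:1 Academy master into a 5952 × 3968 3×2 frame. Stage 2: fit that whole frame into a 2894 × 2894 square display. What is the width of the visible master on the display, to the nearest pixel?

First fit — 1.37:1 Academy into 5952×3968 spans the height: 5436.16 × 3968.00.
3×2 in 2894×2894: fills the width, so the intermediate becomes 2894.00 × 1929.33 — a scale of ×0.4862.
The master scales with it: width 5436.16 × 0.4862 ≈ 2643.19.

2643 px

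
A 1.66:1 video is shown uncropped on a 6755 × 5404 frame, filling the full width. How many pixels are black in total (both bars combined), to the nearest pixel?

That makes the image 4069.2771 px tall (6755 / 1.660).
5404 − 4069.2771 = 1334.7229 px of bars.
Bar area = 1334.7229 × 6755 ≈ 9016053 px.

9016053 pixels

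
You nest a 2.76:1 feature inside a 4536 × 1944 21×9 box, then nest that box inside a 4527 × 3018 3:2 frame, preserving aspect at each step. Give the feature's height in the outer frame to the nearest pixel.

1640 px

First fit — 2.76:1 into 4536×1944 spans the width: 4536.00 × 1643.48.
21×9 in 4527×3018: fills the width, so the intermediate becomes 4527.00 × 1940.14 — a scale of ×0.9980.
So the feature's height is 1643.48 × 0.9980 ≈ 1640.22.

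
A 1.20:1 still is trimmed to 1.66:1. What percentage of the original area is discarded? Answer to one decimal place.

27.7%

Going from 1.20:1 to 1.66:1 means cutting height while keeping width.
Fraction kept = (1.200)/(1.660) ≈ 72.29%, so 27.71% is lost.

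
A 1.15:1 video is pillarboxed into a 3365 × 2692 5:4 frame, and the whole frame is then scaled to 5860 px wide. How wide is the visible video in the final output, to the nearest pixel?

5391 px

Fitted into 3365×2692, the video spans the height; its width is 2692 × 1.150 ≈ 3095.80 px.
The frame scales by 5860/3365 = 1.7415; 3095.80 × 1.7415 ≈ 5391.20 px.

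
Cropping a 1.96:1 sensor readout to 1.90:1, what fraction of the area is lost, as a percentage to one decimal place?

3.1%

Going from 1.96:1 to 1.90:1 means cutting width while keeping height.
Area ratio = (1.900)/(1.960) = 96.94%; the remaining 3.06% is cropped out.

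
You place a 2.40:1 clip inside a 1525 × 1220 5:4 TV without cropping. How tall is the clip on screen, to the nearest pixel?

Since 2.400 > 1.250, the clip is width-limited.
The clip is 1525 / 2.400 ≈ 635.42 px tall.

635 px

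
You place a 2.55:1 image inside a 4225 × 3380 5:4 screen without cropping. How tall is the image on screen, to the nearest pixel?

Since 2.550 > 1.250, the image is width-limited.
That makes the image 1656.86 px tall (4225 / 2.550).

1657 px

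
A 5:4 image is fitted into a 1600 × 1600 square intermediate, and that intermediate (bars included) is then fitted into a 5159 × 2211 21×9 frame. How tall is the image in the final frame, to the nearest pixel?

5:4 in 1600×1600: fills the width, so the image is 1600.00 × 1280.00.
The square canvas is height-limited in 5159×2211, giving 2211.00 × 2211.00; scale factor 1.3819.
Applying the same ×1.3819: 1280.00 → 1768.80.

1769 px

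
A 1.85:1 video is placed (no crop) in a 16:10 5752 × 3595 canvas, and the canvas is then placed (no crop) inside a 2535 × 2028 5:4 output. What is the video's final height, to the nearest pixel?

1370 px

Inside the 5752×3595 canvas the video is width-limited at 5752.00 × 3109.19.
The 16:10 canvas is width-limited in 2535×2028, giving 2535.00 × 1584.38; scale factor 0.4407.
So the video's height is 3109.19 × 0.4407 ≈ 1370.27.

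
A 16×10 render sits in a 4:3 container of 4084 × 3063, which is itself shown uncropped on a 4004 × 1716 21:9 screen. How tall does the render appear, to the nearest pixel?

1430 px

16×10 in 4084×3063: fills the width, so the render is 4084.00 × 2552.50.
The 4:3 canvas is height-limited in 4004×1716, giving 2288.00 × 1716.00; scale factor 0.5602.
The render scales with it: height 2552.50 × 0.5602 ≈ 1430.00.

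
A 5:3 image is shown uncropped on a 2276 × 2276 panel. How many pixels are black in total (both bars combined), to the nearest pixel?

Since 1.667 > 1.000, the image is width-limited.
That makes the image 1365.6000 px tall (2276 × 3/5).
2276 − 1365.6000 = 910.4000 px of bars.
That's 910.4000 × 2276 ≈ 2072070 black pixels.

2072070 pixels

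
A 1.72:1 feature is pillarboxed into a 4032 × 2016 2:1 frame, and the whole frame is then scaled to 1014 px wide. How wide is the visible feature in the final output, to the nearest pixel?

Fitted into 4032×2016, the feature spans the height; its width is 2016 × 1.720 ≈ 3467.52 px.
Resizing to 1014 px wide multiplies everything by 0.2515: 3467.52 → 872.04 px.

872 px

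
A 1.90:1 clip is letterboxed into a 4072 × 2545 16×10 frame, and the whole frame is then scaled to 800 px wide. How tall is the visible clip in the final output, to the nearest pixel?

At 4072×2545 the clip is width-limited, so height = 4072 / 1.900 ≈ 2143.16 px.
Resizing to 800 px wide multiplies everything by 0.1965: 2143.16 → 421.05 px.

421 px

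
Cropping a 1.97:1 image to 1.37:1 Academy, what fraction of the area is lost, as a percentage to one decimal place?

30.5%

1.37:1 Academy is narrower than 1.97:1, so the crop keeps the full height and trims the width.
Fraction kept = (1.370)/(1.970) ≈ 69.54%, so 30.46% is lost.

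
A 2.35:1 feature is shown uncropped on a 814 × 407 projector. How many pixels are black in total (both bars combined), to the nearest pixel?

49342 pixels

2.35:1 is wider than Univisium 2:1, so it spans the full width.
The feature is 814 / 2.350 ≈ 346.3830 px tall.
407 − 346.3830 = 60.6170 px of bars.
That's 60.6170 × 814 ≈ 49342 black pixels.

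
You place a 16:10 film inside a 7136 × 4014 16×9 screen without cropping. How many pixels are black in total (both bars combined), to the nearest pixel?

16:10 is narrower than 16×9, so it spans the full height.
That makes the image 6422.4000 px wide (4014 × 16/10).
Leftover width: 7136 − 6422.4000 = 713.6000 px.
Across the 4014-px span: 713.6000 × 4014 ≈ 2864390 px.

2864390 pixels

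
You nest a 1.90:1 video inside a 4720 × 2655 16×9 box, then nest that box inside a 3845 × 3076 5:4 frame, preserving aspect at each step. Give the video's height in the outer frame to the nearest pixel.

First fit — 1.90:1 into 4720×2655 spans the width: 4720.00 × 2484.21.
The 16×9 canvas is width-limited in 3845×3076, giving 3845.00 × 2162.81; scale factor 0.8146.
The video scales with it: height 2484.21 × 0.8146 ≈ 2023.68.

2024 px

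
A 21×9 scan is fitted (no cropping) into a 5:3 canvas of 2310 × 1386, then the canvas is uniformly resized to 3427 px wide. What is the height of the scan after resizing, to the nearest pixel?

1469 px

Fitted into 2310×1386, the scan spans the width; its height is 2310 × 9/21 ≈ 990.00 px.
Resizing to 3427 px wide multiplies everything by 1.4835: 990.00 → 1468.71 px.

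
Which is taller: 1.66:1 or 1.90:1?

1.66:1

1.66 and 1.9; 1.9 > 1.66. The smaller width-to-height ratio is the taller frame.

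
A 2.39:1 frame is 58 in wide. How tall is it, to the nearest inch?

24 in

58 / 2.390 = 24.27.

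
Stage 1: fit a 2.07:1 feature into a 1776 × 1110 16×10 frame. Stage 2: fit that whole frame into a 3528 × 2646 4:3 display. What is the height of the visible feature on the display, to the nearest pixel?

1704 px

First fit — 2.07:1 into 1776×1110 spans the width: 1776.00 × 857.97.
The 16×10 canvas is width-limited in 3528×2646, giving 3528.00 × 2205.00; scale factor 1.9865.
The feature scales with it: height 857.97 × 1.9865 ≈ 1704.35.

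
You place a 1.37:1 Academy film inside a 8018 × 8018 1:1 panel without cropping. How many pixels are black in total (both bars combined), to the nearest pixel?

1.37:1 Academy is wider than 1:1, so it spans the full width.
The film is 8018 / 1.370 ≈ 5852.5547 px tall.
8018 − 5852.5547 = 2165.4453 px of bars.
Bar area = 2165.4453 × 8018 ≈ 17362540 px.

17362540 pixels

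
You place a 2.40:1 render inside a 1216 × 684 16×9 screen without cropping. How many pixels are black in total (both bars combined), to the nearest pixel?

Since 2.400 > 1.778, the render is width-limited.
That makes the image 506.6667 px tall (1216 / 2.400).
684 − 506.6667 = 177.3333 px of bars.
Bar area = 177.3333 × 1216 ≈ 215637 px.

215637 pixels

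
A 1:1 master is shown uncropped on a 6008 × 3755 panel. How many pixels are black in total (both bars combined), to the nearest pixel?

8460015 pixels

1:1 (1.000) < 16×10 (1.600), so the master fills the height.
Content width = 3755 × 1/1 ≈ 3755.0000 px.
Black = 6008 − 3755.0000 = 2253.0000 px.
Across the 3755-px span: 2253.0000 × 3755 ≈ 8460015 px.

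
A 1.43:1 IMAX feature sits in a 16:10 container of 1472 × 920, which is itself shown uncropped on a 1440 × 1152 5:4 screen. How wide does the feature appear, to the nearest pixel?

1287 px

First fit — 1.43:1 IMAX into 1472×920 spans the height: 1315.60 × 920.00.
The 16:10 canvas is width-limited in 1440×1152, giving 1440.00 × 900.00; scale factor 0.9783.
So the feature's width is 1315.60 × 0.9783 ≈ 1287.00.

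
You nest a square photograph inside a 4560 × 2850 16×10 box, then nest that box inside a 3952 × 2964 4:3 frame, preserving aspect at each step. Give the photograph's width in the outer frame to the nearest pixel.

2470 px

Inside the 4560×2850 canvas the photograph is height-limited at 2850.00 × 2850.00.
The 16×10 canvas is width-limited in 3952×2964, giving 3952.00 × 2470.00; scale factor 0.8667.
The photograph scales with it: width 2850.00 × 0.8667 ≈ 2470.00.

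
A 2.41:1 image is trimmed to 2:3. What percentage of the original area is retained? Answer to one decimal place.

27.7%

Going from 2.41:1 to 2:3 means cutting width while keeping height.
Area ratio = (0.667)/(2.410) = 27.66% retained.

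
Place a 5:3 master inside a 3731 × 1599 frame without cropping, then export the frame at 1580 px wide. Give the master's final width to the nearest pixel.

At 3731×1599 the master is height-limited, so width = 1599 × 5/3 ≈ 2665.00 px.
Resizing to 1580 px wide multiplies everything by 0.4235: 2665.00 → 1128.57 px.

1129 px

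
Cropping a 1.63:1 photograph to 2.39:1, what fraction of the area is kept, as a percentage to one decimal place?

The width stays; only height is cut (since 2.39:1 is wider than 1.63:1).
Area ratio = (1.630)/(2.390) = 68.20% retained.

68.2%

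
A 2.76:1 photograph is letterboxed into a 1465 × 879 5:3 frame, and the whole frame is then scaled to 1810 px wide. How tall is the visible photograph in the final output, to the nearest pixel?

656 px

Fitted into 1465×879, the photograph spans the width; its height is 1465 / 2.760 ≈ 530.80 px.
Resizing to 1810 px wide multiplies everything by 1.2355: 530.80 → 655.80 px.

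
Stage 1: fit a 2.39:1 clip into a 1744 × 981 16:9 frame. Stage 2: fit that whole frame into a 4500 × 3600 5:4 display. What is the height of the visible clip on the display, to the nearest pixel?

Inside the 1744×981 canvas the clip is width-limited at 1744.00 × 729.71.
16:9 in 4500×3600: fills the width, so the intermediate becomes 4500.00 × 2531.25 — a scale of ×2.5803.
So the clip's height is 729.71 × 2.5803 ≈ 1882.85.

1883 px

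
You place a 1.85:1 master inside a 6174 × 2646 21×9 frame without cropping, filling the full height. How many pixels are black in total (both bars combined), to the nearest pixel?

Content width = 2646 × 1.850 ≈ 4895.1000 px.
Leftover width: 6174 − 4895.1000 = 1278.9000 px.
Across the 2646-px span: 1278.9000 × 2646 ≈ 3383969 px.

3383969 pixels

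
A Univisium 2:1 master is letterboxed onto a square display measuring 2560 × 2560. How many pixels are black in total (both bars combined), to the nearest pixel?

Since 2.000 > 1.000, the master is width-limited.
The master is 2560 × 1/2 ≈ 1280.0000 px tall.
Black = 2560 − 1280.0000 = 1280.0000 px.
Bar area = 1280.0000 × 2560 ≈ 3276800 px.

3276800 pixels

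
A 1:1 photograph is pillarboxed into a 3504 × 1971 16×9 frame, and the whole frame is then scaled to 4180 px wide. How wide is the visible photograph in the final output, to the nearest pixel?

2351 px

Fitted into 3504×1971, the photograph spans the height; its width is 1971 × 1/1 ≈ 1971.00 px.
Scaling 3504 → 4180 is ×1.1929, so the width becomes 1971.00 × 1.1929 ≈ 2351.25 px.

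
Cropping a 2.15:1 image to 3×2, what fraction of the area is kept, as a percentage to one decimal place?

69.8%

3×2 is narrower than 2.15:1, so the crop keeps the full height and trims the width.
Area ratio = (1.500)/(2.150) = 69.77% retained.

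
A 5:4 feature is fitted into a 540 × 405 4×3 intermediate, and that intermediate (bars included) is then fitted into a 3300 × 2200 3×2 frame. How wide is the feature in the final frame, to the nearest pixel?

2750 px

5:4 in 540×405: fills the height, so the feature is 506.25 × 405.00.
Second fit — the 4×3 canvas into 3300×2200 spans the height: 2933.33 × 2200.00 (×5.4321 from 540×405).
Applying the same ×5.4321: 506.25 → 2750.00.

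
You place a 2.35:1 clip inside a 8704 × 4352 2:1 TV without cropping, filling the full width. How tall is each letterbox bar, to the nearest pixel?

That makes the image 3703.83 px tall (8704 / 2.350).
Black = 4352 − 3703.83 = 648.17 px, or 324.09 per bar.

324 px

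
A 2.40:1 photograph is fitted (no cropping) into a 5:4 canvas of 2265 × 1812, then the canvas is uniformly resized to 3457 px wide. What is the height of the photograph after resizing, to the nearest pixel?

At 2265×1812 the photograph is width-limited, so height = 2265 / 2.400 ≈ 943.75 px.
Resizing to 3457 px wide multiplies everything by 1.5263: 943.75 → 1440.42 px.

1440 px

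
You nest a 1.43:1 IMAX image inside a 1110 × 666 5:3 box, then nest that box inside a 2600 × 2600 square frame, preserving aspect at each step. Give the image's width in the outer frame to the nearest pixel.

First fit — 1.43:1 IMAX into 1110×666 spans the height: 952.38 × 666.00.
5:3 in 2600×2600: fills the width, so the intermediate becomes 2600.00 × 1560.00 — a scale of ×2.3423.
Applying the same ×2.3423: 952.38 → 2230.80.

2231 px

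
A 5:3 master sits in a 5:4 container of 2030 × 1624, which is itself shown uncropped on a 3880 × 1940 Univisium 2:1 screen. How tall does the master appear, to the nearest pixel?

1455 px

First fit — 5:3 into 2030×1624 spans the width: 2030.00 × 1218.00.
Second fit — the 5:4 canvas into 3880×1940 spans the height: 2425.00 × 1940.00 (×1.1946 from 2030×1624).
The master scales with it: height 1218.00 × 1.1946 ≈ 1455.00.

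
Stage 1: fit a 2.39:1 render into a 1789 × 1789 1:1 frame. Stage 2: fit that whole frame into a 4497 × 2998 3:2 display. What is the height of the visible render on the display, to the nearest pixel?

First fit — 2.39:1 into 1789×1789 spans the width: 1789.00 × 748.54.
1:1 in 4497×2998: fills the height, so the intermediate becomes 2998.00 × 2998.00 — a scale of ×1.6758.
The render scales with it: height 748.54 × 1.6758 ≈ 1254.39.

1254 px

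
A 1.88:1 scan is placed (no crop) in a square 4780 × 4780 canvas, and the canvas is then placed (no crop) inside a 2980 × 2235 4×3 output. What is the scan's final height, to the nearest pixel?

First fit — 1.88:1 into 4780×4780 spans the width: 4780.00 × 2542.55.
The square canvas is height-limited in 2980×2235, giving 2235.00 × 2235.00; scale factor 0.4676.
So the scan's height is 2542.55 × 0.4676 ≈ 1188.83.

1189 px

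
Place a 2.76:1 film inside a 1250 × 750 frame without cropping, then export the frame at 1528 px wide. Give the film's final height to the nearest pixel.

554 px

In the 1250×750 frame the film fills the width: height = 1250 / 2.760 ≈ 452.90 px.
The frame scales by 1528/1250 = 1.2224; 452.90 × 1.2224 ≈ 553.62 px.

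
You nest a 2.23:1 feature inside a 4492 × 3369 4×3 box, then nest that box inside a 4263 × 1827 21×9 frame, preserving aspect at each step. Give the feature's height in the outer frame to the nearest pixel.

Inside the 4492×3369 canvas the feature is width-limited at 4492.00 × 2014.35.
Second fit — the 4×3 canvas into 4263×1827 spans the height: 2436.00 × 1827.00 (×0.5423 from 4492×3369).
Applying the same ×0.5423: 2014.35 → 1092.38.

1092 px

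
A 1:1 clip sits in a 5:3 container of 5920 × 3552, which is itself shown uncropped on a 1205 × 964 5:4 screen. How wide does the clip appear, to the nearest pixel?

1:1 in 5920×3552: fills the height, so the clip is 3552.00 × 3552.00.
5:3 in 1205×964: fills the width, so the intermediate becomes 1205.00 × 723.00 — a scale of ×0.2035.
The clip scales with it: width 3552.00 × 0.2035 ≈ 723.00.

723 px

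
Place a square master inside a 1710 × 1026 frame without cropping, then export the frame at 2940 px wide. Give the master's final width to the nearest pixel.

In the 1710×1026 frame the master fills the height: width = 1026 × 1/1 ≈ 1026.00 px.
The frame scales by 2940/1710 = 1.7193; 1026.00 × 1.7193 ≈ 1764.00 px.

1764 px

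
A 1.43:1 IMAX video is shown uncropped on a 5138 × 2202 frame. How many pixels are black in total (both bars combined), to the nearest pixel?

1.43:1 IMAX is narrower than 21:9, so it spans the full height.
That makes the image 3148.8600 px wide (2202 × 1.430).
5138 − 3148.8600 = 1989.1400 px of bars.
Across the 2202-px span: 1989.1400 × 2202 ≈ 4380086 px.

4380086 pixels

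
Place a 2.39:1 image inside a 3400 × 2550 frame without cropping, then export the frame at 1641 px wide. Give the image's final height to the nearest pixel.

687 px

At 3400×2550 the image is width-limited, so height = 3400 / 2.390 ≈ 1422.59 px.
Resizing to 1641 px wide multiplies everything by 0.4826: 1422.59 → 686.61 px.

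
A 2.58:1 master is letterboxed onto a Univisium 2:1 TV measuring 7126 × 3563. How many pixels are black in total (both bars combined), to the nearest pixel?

2.58:1 (2.580) > Univisium 2:1 (2.000), so the master fills the width.
That makes the image 2762.0155 px tall (7126 / 2.580).
Leftover height: 3563 − 2762.0155 = 800.9845 px.
That's 800.9845 × 7126 ≈ 5707816 black pixels.

5707816 pixels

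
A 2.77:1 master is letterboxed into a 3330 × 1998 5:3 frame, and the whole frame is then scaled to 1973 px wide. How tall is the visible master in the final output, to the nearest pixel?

Fitted into 3330×1998, the master spans the width; its height is 3330 / 2.770 ≈ 1202.17 px.
Resizing to 1973 px wide multiplies everything by 0.5925: 1202.17 → 712.27 px.

712 px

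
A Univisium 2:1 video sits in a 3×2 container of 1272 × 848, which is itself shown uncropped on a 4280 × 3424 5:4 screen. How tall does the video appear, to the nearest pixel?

2140 px

Inside the 1272×848 canvas the video is width-limited at 1272.00 × 636.00.
3×2 in 4280×3424: fills the width, so the intermediate becomes 4280.00 × 2853.33 — a scale of ×3.3648.
The video scales with it: height 636.00 × 3.3648 ≈ 2140.00.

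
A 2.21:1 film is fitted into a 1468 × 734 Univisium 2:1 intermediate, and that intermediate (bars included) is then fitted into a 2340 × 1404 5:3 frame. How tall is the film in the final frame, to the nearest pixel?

2.21:1 in 1468×734: fills the width, so the film is 1468.00 × 664.25.
Second fit — the Univisium 2:1 canvas into 2340×1404 spans the width: 2340.00 × 1170.00 (×1.5940 from 1468×734).
Applying the same ×1.5940: 664.25 → 1058.82.

1059 px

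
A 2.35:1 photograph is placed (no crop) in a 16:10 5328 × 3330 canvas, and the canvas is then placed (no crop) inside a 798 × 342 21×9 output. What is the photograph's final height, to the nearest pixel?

233 px

2.35:1 in 5328×3330: fills the width, so the photograph is 5328.00 × 2267.23.
Second fit — the 16:10 canvas into 798×342 spans the height: 547.20 × 342.00 (×0.1027 from 5328×3330).
The photograph scales with it: height 2267.23 × 0.1027 ≈ 232.85.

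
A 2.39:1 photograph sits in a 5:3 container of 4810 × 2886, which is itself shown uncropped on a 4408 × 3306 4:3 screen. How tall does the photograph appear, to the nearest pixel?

1844 px

First fit — 2.39:1 into 4810×2886 spans the width: 4810.00 × 2012.55.
Second fit — the 5:3 canvas into 4408×3306 spans the width: 4408.00 × 2644.80 (×0.9164 from 4810×2886).
Applying the same ×0.9164: 2012.55 → 1844.35.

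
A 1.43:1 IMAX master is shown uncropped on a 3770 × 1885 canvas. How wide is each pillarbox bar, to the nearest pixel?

537 px

1.43:1 IMAX (1.430) < Univisium 2:1 (2.000), so the master fills the height.
That makes the image 2695.55 px wide (1885 × 1.430).
3770 − 2695.55 = 1074.45 px of bars (537.23 each).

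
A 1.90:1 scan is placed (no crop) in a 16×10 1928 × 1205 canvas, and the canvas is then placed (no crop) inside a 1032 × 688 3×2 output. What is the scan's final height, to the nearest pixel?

543 px

Inside the 1928×1205 canvas the scan is width-limited at 1928.00 × 1014.74.
16×10 in 1032×688: fills the width, so the intermediate becomes 1032.00 × 645.00 — a scale of ×0.5353.
The scan scales with it: height 1014.74 × 0.5353 ≈ 543.16.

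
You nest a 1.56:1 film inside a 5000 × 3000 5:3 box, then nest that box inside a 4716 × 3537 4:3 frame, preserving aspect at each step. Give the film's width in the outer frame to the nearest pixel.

1.56:1 in 5000×3000: fills the height, so the film is 4680.00 × 3000.00.
The 5:3 canvas is width-limited in 4716×3537, giving 4716.00 × 2829.60; scale factor 0.9432.
Applying the same ×0.9432: 4680.00 → 4414.18.

4414 px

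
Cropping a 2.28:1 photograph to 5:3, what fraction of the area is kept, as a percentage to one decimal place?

5:3 is narrower than 2.28:1, so the crop keeps the full height and trims the width.
(1.667)/(2.280) ≈ 0.731 of the area survives.

73.1%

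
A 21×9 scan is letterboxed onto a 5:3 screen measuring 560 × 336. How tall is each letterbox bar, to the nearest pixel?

Since 2.333 > 1.667, the scan is width-limited.
That makes the image 240.00 px tall (560 × 9/21).
Black = 336 − 240.00 = 96.00 px, or 48.00 per bar.

48 px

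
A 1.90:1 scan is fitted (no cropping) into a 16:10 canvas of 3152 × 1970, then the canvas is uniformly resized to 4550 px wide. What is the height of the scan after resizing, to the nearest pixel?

2395 px

In the 3152×1970 frame the scan fills the width: height = 3152 / 1.900 ≈ 1658.95 px.
The frame scales by 4550/3152 = 1.4435; 1658.95 × 1.4435 ≈ 2394.74 px.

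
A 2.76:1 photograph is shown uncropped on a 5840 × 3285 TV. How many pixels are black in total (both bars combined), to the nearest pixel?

2.76:1 (2.760) > 16:9 (1.778), so the photograph fills the width.
Content height = 5840 / 2.760 ≈ 2115.9420 px.
3285 − 2115.9420 = 1169.0580 px of bars.
Across the 5840-px span: 1169.0580 × 5840 ≈ 6827299 px.

6827299 pixels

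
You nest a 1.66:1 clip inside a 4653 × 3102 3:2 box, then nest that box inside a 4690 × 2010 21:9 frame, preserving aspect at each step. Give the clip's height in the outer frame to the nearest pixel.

Inside the 4653×3102 canvas the clip is width-limited at 4653.00 × 2803.01.
The 3:2 canvas is height-limited in 4690×2010, giving 3015.00 × 2010.00; scale factor 0.6480.
So the clip's height is 2803.01 × 0.6480 ≈ 1816.27.

1816 px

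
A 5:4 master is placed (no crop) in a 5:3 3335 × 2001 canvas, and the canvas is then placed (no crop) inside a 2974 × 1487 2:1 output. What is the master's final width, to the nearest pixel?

1859 px

Inside the 3335×2001 canvas the master is height-limited at 2501.25 × 2001.00.
The 5:3 canvas is height-limited in 2974×1487, giving 2478.33 × 1487.00; scale factor 0.7431.
The master scales with it: width 2501.25 × 0.7431 ≈ 1858.75.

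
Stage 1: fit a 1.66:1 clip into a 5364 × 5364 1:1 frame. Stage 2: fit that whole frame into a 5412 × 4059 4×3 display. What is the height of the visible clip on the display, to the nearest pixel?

2445 px

Inside the 5364×5364 canvas the clip is width-limited at 5364.00 × 3231.33.
1:1 in 5412×4059: fills the height, so the intermediate becomes 4059.00 × 4059.00 — a scale of ×0.7567.
Applying the same ×0.7567: 3231.33 → 2445.18.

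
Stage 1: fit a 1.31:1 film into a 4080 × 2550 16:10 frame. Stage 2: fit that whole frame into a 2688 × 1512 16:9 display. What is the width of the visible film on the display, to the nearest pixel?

Inside the 4080×2550 canvas the film is height-limited at 3340.50 × 2550.00.
16:10 in 2688×1512: fills the height, so the intermediate becomes 2419.20 × 1512.00 — a scale of ×0.5929.
The film scales with it: width 3340.50 × 0.5929 ≈ 1980.72.

1981 px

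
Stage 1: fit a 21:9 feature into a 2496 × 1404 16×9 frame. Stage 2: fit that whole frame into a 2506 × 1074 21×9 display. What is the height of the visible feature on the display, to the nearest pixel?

818 px

First fit — 21:9 into 2496×1404 spans the width: 2496.00 × 1069.71.
16×9 in 2506×1074: fills the height, so the intermediate becomes 1909.33 × 1074.00 — a scale of ×0.7650.
The feature scales with it: height 1069.71 × 0.7650 ≈ 818.29.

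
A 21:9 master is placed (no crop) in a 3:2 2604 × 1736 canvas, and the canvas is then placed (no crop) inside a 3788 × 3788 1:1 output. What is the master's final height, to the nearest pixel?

First fit — 21:9 into 2604×1736 spans the width: 2604.00 × 1116.00.
The 3:2 canvas is width-limited in 3788×3788, giving 3788.00 × 2525.33; scale factor 1.4547.
So the master's height is 1116.00 × 1.4547 ≈ 1623.43.

1623 px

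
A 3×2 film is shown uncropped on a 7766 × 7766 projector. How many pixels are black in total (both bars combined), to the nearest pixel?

3×2 (1.500) > 1:1 (1.000), so the film fills the width.
The film is 7766 × 2/3 ≈ 5177.3333 px tall.
Black = 7766 − 5177.3333 = 2588.6667 px.
Across the 7766-px span: 2588.6667 × 7766 ≈ 20103585 px.

20103585 pixels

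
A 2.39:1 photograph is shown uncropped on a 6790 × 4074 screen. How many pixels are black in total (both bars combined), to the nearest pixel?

8372042 pixels

Since 2.390 > 1.667, the photograph is width-limited.
That makes the image 2841.0042 px tall (6790 / 2.390).
Black = 4074 − 2841.0042 = 1232.9958 px.
Across the 6790-px span: 1232.9958 × 6790 ≈ 8372042 px.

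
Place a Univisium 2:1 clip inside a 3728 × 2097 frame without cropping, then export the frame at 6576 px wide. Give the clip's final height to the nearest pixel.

Fitted into 3728×2097, the clip spans the width; its height is 3728 × 1/2 ≈ 1864.00 px.
Scaling 3728 → 6576 is ×1.7639, so the height becomes 1864.00 × 1.7639 ≈ 3288.00 px.

3288 px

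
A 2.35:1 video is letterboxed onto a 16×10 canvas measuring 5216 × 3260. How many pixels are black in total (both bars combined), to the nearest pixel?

5426860 pixels

Since 2.350 > 1.600, the video is width-limited.
The video is 5216 / 2.350 ≈ 2219.5745 px tall.
Leftover height: 3260 − 2219.5745 = 1040.4255 px.
Across the 5216-px span: 1040.4255 × 5216 ≈ 5426860 px.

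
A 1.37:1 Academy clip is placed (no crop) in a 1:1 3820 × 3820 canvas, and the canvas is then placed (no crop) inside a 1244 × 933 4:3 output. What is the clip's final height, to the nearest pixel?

681 px

First fit — 1.37:1 Academy into 3820×3820 spans the width: 3820.00 × 2788.32.
Second fit — the 1:1 canvas into 1244×933 spans the height: 933.00 × 933.00 (×0.2442 from 3820×3820).
So the clip's height is 2788.32 × 0.2442 ≈ 681.02.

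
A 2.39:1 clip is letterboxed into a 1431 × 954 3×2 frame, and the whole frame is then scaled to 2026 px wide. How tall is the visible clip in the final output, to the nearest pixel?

Fitted into 1431×954, the clip spans the width; its height is 1431 / 2.390 ≈ 598.74 px.
Resizing to 2026 px wide multiplies everything by 1.4158: 598.74 → 847.70 px.

848 px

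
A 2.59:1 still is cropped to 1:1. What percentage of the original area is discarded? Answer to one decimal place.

1:1 is narrower than 2.59:1, so the crop keeps the full height and trims the width.
(1.000)/(2.590) ≈ 0.386 of the area survives, leaving 61.39% discarded.

61.4%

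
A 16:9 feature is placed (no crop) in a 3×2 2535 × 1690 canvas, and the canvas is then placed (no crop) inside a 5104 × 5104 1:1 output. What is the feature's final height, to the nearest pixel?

2871 px

16:9 in 2535×1690: fills the width, so the feature is 2535.00 × 1425.94.
The 3×2 canvas is width-limited in 5104×5104, giving 5104.00 × 3402.67; scale factor 2.0134.
So the feature's height is 1425.94 × 2.0134 ≈ 2871.00.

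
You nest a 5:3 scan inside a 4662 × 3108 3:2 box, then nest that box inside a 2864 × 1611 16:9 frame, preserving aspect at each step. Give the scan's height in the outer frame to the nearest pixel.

Inside the 4662×3108 canvas the scan is width-limited at 4662.00 × 2797.20.
3:2 in 2864×1611: fills the height, so the intermediate becomes 2416.50 × 1611.00 — a scale of ×0.5183.
So the scan's height is 2797.20 × 0.5183 ≈ 1449.90.

1450 px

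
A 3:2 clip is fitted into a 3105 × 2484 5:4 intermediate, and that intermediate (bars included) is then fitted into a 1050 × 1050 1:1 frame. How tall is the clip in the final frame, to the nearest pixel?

First fit — 3:2 into 3105×2484 spans the width: 3105.00 × 2070.00.
The 5:4 canvas is width-limited in 1050×1050, giving 1050.00 × 840.00; scale factor 0.3382.
Applying the same ×0.3382: 2070.00 → 700.00.

700 px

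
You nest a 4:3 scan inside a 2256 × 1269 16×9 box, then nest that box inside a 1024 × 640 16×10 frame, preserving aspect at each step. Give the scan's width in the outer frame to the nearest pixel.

768 px

First fit — 4:3 into 2256×1269 spans the height: 1692.00 × 1269.00.
Second fit — the 16×9 canvas into 1024×640 spans the width: 1024.00 × 576.00 (×0.4539 from 2256×1269).
Applying the same ×0.4539: 1692.00 → 768.00.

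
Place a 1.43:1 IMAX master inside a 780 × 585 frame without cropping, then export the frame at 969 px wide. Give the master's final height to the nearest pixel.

At 780×585 the master is width-limited, so height = 780 / 1.430 ≈ 545.45 px.
The frame scales by 969/780 = 1.2423; 545.45 × 1.2423 ≈ 677.62 px.

678 px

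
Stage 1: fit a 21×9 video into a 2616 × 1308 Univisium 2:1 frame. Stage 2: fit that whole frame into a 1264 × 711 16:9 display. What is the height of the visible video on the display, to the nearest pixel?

21×9 in 2616×1308: fills the width, so the video is 2616.00 × 1121.14.
Univisium 2:1 in 1264×711: fills the width, so the intermediate becomes 1264.00 × 632.00 — a scale of ×0.4832.
The video scales with it: height 1121.14 × 0.4832 ≈ 541.71.

542 px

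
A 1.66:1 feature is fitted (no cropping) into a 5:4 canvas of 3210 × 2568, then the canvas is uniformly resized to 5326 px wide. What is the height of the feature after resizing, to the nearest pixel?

3208 px

Fitted into 3210×2568, the feature spans the width; its height is 3210 / 1.660 ≈ 1933.73 px.
The frame scales by 5326/3210 = 1.6592; 1933.73 × 1.6592 ≈ 3208.43 px.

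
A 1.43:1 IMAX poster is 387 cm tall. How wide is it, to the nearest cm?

553 cm

387 × 1.430 = 553.41.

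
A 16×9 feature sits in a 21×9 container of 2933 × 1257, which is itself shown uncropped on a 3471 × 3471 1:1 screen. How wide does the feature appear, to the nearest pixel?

Inside the 2933×1257 canvas the feature is height-limited at 2234.67 × 1257.00.
The 21×9 canvas is width-limited in 3471×3471, giving 3471.00 × 1487.57; scale factor 1.1834.
Applying the same ×1.1834: 2234.67 → 2644.57.

2645 px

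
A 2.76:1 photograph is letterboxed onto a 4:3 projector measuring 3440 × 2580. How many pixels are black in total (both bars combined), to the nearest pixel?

2.76:1 (2.760) > 4:3 (1.333), so the photograph fills the width.
The photograph is 3440 / 2.760 ≈ 1246.3768 px tall.
Leftover height: 2580 − 1246.3768 = 1333.6232 px.
Bar area = 1333.6232 × 3440 ≈ 4587664 px.

4587664 pixels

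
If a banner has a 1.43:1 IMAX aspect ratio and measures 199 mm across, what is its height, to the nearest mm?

139 mm

At 1.43:1 IMAX, 199 / 1.430 ≈ 139.16.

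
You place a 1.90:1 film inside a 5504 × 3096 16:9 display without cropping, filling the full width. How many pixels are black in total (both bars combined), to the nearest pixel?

1096165 pixels

The film is 5504 / 1.900 ≈ 2896.8421 px tall.
Black = 3096 − 2896.8421 = 199.1579 px.
Across the 5504-px span: 199.1579 × 5504 ≈ 1096165 px.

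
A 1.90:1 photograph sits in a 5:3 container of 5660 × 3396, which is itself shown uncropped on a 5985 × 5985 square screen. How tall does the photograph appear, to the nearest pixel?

3150 px

First fit — 1.90:1 into 5660×3396 spans the width: 5660.00 × 2978.95.
The 5:3 canvas is width-limited in 5985×5985, giving 5985.00 × 3591.00; scale factor 1.0574.
Applying the same ×1.0574: 2978.95 → 3150.00.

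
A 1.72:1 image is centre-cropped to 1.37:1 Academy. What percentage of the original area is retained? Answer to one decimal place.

The height stays; only width is cut (since 1.37:1 Academy is narrower than 1.72:1).
Fraction kept = (1.370)/(1.720) ≈ 79.65%.

79.7%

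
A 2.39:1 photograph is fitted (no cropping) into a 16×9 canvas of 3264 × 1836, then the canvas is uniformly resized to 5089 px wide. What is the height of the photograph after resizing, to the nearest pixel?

2129 px

Fitted into 3264×1836, the photograph spans the width; its height is 3264 / 2.390 ≈ 1365.69 px.
The frame scales by 5089/3264 = 1.5591; 1365.69 × 1.5591 ≈ 2129.29 px.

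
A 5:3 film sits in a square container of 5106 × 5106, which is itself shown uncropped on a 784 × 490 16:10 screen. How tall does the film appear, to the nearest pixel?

5:3 in 5106×5106: fills the width, so the film is 5106.00 × 3063.60.
square in 784×490: fills the height, so the intermediate becomes 490.00 × 490.00 — a scale of ×0.0960.
The film scales with it: height 3063.60 × 0.0960 ≈ 294.00.

294 px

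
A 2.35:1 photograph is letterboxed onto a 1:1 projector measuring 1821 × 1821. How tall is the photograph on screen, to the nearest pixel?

775 px

2.35:1 (2.350) > 1:1 (1.000), so the photograph fills the width.
Content height = 1821 / 2.350 ≈ 774.89 px.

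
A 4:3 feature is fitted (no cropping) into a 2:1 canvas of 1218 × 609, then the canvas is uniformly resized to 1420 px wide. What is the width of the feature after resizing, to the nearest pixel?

947 px

Fitted into 1218×609, the feature spans the height; its width is 609 × 4/3 ≈ 812.00 px.
The frame scales by 1420/1218 = 1.1658; 812.00 × 1.1658 ≈ 946.67 px.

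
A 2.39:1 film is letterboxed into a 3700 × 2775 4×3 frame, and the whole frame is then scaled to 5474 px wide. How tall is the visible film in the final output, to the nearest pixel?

2290 px

In the 3700×2775 frame the film fills the width: height = 3700 / 2.390 ≈ 1548.12 px.
Scaling 3700 → 5474 is ×1.4795, so the height becomes 1548.12 × 1.4795 ≈ 2290.38 px.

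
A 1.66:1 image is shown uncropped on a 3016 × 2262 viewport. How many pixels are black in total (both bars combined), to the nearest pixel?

1342520 pixels

1.66:1 (1.660) > 4:3 (1.333), so the image fills the width.
Content height = 3016 / 1.660 ≈ 1816.8675 px.
2262 − 1816.8675 = 445.1325 px of bars.
That's 445.1325 × 3016 ≈ 1342520 black pixels.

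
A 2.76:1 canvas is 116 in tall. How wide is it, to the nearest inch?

320 in

Width = 116 × 2.760 = 320.16.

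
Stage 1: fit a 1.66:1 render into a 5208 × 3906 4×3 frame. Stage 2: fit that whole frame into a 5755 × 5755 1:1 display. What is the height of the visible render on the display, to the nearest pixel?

First fit — 1.66:1 into 5208×3906 spans the width: 5208.00 × 3137.35.
Second fit — the 4×3 canvas into 5755×5755 spans the width: 5755.00 × 4316.25 (×1.1050 from 5208×3906).
So the render's height is 3137.35 × 1.1050 ≈ 3466.87.

3467 px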